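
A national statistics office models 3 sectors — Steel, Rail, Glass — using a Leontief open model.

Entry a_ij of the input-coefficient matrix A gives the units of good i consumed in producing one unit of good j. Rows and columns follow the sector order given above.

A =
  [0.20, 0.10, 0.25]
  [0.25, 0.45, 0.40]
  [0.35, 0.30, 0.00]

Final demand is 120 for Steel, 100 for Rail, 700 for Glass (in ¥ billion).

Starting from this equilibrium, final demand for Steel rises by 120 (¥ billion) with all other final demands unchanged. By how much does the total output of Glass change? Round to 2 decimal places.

Δx_G = 134.80

I − A =
  [   0.80    -0.10    -0.25]
  [  -0.25     0.55    -0.40]
  [  -0.35    -0.30     1.00]
Cofactors of I−A, C_ij = (−1)^(i+j)·(minor ij) (rows/columns in the sector order above):
  C_11 = (0.55)(1.00) − (-0.40)(-0.30) = 0.4300
  C_12 = −[(-0.25)(1.00) − (-0.40)(-0.35)] = 0.3900
  C_13 = (-0.25)(-0.30) − (0.55)(-0.35) = 0.2675
  C_21 = −[(-0.10)(1.00) − (-0.25)(-0.30)] = 0.1750
  C_22 = (0.80)(1.00) − (-0.25)(-0.35) = 0.7125
  C_23 = −[(0.80)(-0.30) − (-0.10)(-0.35)] = 0.2750
  C_31 = (-0.10)(-0.40) − (-0.25)(0.55) = 0.1775
  C_32 = −[(0.80)(-0.40) − (-0.25)(-0.25)] = 0.3825
  C_33 = (0.80)(0.55) − (-0.10)(-0.25) = 0.4150
det(I−A) = Σ_j (I−A)_1j·C_1j = (0.80)(0.4300) + (-0.10)(0.3900) + (-0.25)(0.2675) = 0.238125
adj(I−A) = Cᵀ =
  [ 0.4300   0.1750   0.1775]
  [ 0.3900   0.7125   0.3825]
  [ 0.2675   0.2750   0.4150]
(I − A)⁻¹ = adj(I−A) / det(I−A) ≈
  [   1.8058     0.7349     0.7454]
  [   1.6378     2.9921     1.6063]
  [   1.1234     1.1549     1.7428]
Δx = (I − A)⁻¹ Δd with Δd having +120 in the Steel component and 0 elsewhere.
So Δx_G = L_GS · (+120), where L_GS = adj(I−A)_GS / det(I−A) = 0.2675 / 0.238125.
Δx_G = 0.2675 × (+120) / 0.238125 = 32.10 / 0.238125 ≈ 134.80.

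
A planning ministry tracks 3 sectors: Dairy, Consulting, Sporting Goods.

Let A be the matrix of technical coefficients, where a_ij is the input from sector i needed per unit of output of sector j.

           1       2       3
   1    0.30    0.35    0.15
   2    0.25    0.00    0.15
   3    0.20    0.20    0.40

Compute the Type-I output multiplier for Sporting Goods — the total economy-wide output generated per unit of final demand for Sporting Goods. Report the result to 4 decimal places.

I − A =
  [   0.70    -0.35    -0.15]
  [  -0.25     1.00    -0.15]
  [  -0.20    -0.20     0.60]
Cofactors of I−A, C_ij = (−1)^(i+j)·(minor ij) (rows/columns in the sector order above):
  C_11 = (1.00)(0.60) − (-0.15)(-0.20) = 0.5700
  C_12 = −[(-0.25)(0.60) − (-0.15)(-0.20)] = 0.1800
  C_13 = (-0.25)(-0.20) − (1.00)(-0.20) = 0.2500
  C_21 = −[(-0.35)(0.60) − (-0.15)(-0.20)] = 0.2400
  C_22 = (0.70)(0.60) − (-0.15)(-0.20) = 0.3900
  C_23 = −[(0.70)(-0.20) − (-0.35)(-0.20)] = 0.2100
  C_31 = (-0.35)(-0.15) − (-0.15)(1.00) = 0.2025
  C_32 = −[(0.70)(-0.15) − (-0.15)(-0.25)] = 0.1425
  C_33 = (0.70)(1.00) − (-0.35)(-0.25) = 0.6125
det(I−A) = Σ_j (I−A)_1j·C_1j = (0.70)(0.5700) + (-0.35)(0.1800) + (-0.15)(0.2500) = 0.2985
adj(I−A) = Cᵀ =
  [ 0.5700   0.2400   0.2025]
  [ 0.1800   0.3900   0.1425]
  [ 0.2500   0.2100   0.6125]
(I − A)⁻¹ = adj(I−A) / det(I−A) ≈
  [   1.90955     0.80402     0.67839]
  [   0.60302     1.30653     0.47739]
  [   0.83752     0.70352     2.05193]
The output multiplier for sector j is the column-j sum of the Leontief inverse (I − A)⁻¹ = adj(I−A) / det(I−A).
Column 3 of adj(I−A): (0.2025, 0.1425, 0.6125); det(I−A) = 0.2985.
m_3 = (0.2025 + 0.1425 + 0.6125) / 0.2985 = 0.9575 / 0.2985 ≈ 3.2077.

m_3 = 3.2077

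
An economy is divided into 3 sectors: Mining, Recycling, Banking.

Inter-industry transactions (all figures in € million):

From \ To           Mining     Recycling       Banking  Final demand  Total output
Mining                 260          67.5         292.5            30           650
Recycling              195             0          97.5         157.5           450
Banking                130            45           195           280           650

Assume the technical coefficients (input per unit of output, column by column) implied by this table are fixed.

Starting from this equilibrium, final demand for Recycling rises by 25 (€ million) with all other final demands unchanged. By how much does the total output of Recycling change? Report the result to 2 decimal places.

Δx_R = 30.39

Technical coefficients a_ij = z_ij / X_j:
  a_MM = 260/650 = 0.40, a_RM = 195/650 = 0.30, a_BM = 130/650 = 0.20
  a_MR = 67.5/450 = 0.15, a_RR = 0/450 = 0.00, a_BR = 45/450 = 0.10
  a_MB = 292.5/650 = 0.45, a_RB = 97.5/650 = 0.15, a_BB = 195/650 = 0.30
I − A =
  [   0.60    -0.15    -0.45]
  [  -0.30     1.00    -0.15]
  [  -0.20    -0.10     0.70]
Cofactors of I−A, C_ij = (−1)^(i+j)·(minor ij) (rows/columns in the sector order above):
  C_11 = (1.00)(0.70) − (-0.15)(-0.10) = 0.6850
  C_12 = −[(-0.30)(0.70) − (-0.15)(-0.20)] = 0.2400
  C_13 = (-0.30)(-0.10) − (1.00)(-0.20) = 0.2300
  C_21 = −[(-0.15)(0.70) − (-0.45)(-0.10)] = 0.1500
  C_22 = (0.60)(0.70) − (-0.45)(-0.20) = 0.3300
  C_23 = −[(0.60)(-0.10) − (-0.15)(-0.20)] = 0.0900
  C_31 = (-0.15)(-0.15) − (-0.45)(1.00) = 0.4725
  C_32 = −[(0.60)(-0.15) − (-0.45)(-0.30)] = 0.2250
  C_33 = (0.60)(1.00) − (-0.15)(-0.30) = 0.5550
det(I−A) = Σ_j (I−A)_1j·C_1j = (0.60)(0.6850) + (-0.15)(0.2400) + (-0.45)(0.2300) = 0.2715
adj(I−A) = Cᵀ =
  [ 0.6850   0.1500   0.4725]
  [ 0.2400   0.3300   0.2250]
  [ 0.2300   0.0900   0.5550]
(I − A)⁻¹ = adj(I−A) / det(I−A) ≈
  [   2.5230     0.5525     1.7403]
  [   0.8840     1.2155     0.8287]
  [   0.8471     0.3315     2.0442]
Δx = (I − A)⁻¹ Δd with Δd having +25 in the Recycling component and 0 elsewhere.
So Δx_R = L_RR · (+25), where L_RR = adj(I−A)_RR / det(I−A) = 0.3300 / 0.2715.
Δx_R = 0.3300 × (+25) / 0.2715 = 8.25 / 0.2715 ≈ 30.39.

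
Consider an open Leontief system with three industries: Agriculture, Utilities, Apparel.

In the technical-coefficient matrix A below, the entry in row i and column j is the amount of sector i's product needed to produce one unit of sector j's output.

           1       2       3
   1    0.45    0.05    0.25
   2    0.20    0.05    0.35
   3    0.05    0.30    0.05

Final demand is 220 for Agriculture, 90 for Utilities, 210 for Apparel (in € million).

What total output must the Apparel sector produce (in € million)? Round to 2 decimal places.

I − A =
  [   0.55    -0.05    -0.25]
  [  -0.20     0.95    -0.35]
  [  -0.05    -0.30     0.95]
Cofactors of I−A, C_ij = (−1)^(i+j)·(minor ij) (rows/columns in the sector order above):
  C_11 = (0.95)(0.95) − (-0.35)(-0.30) = 0.7975
  C_12 = −[(-0.20)(0.95) − (-0.35)(-0.05)] = 0.2075
  C_13 = (-0.20)(-0.30) − (0.95)(-0.05) = 0.1075
  C_21 = −[(-0.05)(0.95) − (-0.25)(-0.30)] = 0.1225
  C_22 = (0.55)(0.95) − (-0.25)(-0.05) = 0.5100
  C_23 = −[(0.55)(-0.30) − (-0.05)(-0.05)] = 0.1675
  C_31 = (-0.05)(-0.35) − (-0.25)(0.95) = 0.2550
  C_32 = −[(0.55)(-0.35) − (-0.25)(-0.20)] = 0.2425
  C_33 = (0.55)(0.95) − (-0.05)(-0.20) = 0.5125
det(I−A) = Σ_j (I−A)_1j·C_1j = (0.55)(0.7975) + (-0.05)(0.2075) + (-0.25)(0.1075) = 0.401375
adj(I−A) = Cᵀ =
  [ 0.7975   0.1225   0.2550]
  [ 0.2075   0.5100   0.2425]
  [ 0.1075   0.1675   0.5125]
(I − A)⁻¹ = adj(I−A) / det(I−A) ≈
  [   1.9869     0.3052     0.6353]
  [   0.5170     1.2706     0.6042]
  [   0.2678     0.4173     1.2769]
x = (I − A)⁻¹ d = adj(I−A)·d / det(I−A), with det(I−A) = 0.401375:
  x_1 = (0.7975·220 + 0.1225·90 + 0.2550·210) / 0.401375 = 240.025 / 0.401375 ≈ 598.01
  x_2 = (0.2075·220 + 0.5100·90 + 0.2425·210) / 0.401375 = 142.475 / 0.401375 ≈ 354.97
  x_3 = (0.1075·220 + 0.1675·90 + 0.5125·210) / 0.401375 = 146.35 / 0.401375 ≈ 364.62

x_3 = 364.62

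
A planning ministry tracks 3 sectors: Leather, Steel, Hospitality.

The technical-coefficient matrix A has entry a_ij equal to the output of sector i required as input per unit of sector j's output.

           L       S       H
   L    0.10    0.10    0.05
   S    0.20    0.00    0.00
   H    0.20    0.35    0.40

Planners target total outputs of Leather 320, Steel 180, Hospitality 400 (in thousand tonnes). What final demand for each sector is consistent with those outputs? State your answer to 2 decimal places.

d_L = 250.00, d_S = 116.00, d_H = 113.00

I − A =
  [   0.90    -0.10    -0.05]
  [  -0.20     1.00     0.00]
  [  -0.20    -0.35     0.60]
d = (I − A) x:
  d_L = (+0.90)·320 + (-0.10)·180 + (-0.05)·400 = 250.00
  d_S = (-0.20)·320 + (+1.00)·180 + (+0.00)·400 = 116.00
  d_H = (-0.20)·320 + (-0.35)·180 + (+0.60)·400 = 113.00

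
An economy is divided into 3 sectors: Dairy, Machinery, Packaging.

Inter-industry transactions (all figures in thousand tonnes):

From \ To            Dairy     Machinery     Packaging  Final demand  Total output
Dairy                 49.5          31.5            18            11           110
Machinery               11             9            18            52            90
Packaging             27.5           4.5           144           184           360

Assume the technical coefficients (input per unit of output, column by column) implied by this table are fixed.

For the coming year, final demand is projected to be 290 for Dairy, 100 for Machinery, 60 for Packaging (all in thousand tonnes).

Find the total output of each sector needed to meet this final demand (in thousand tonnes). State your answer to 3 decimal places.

Technical coefficients a_ij = z_ij / X_j:
  a_DD = 49.5/110 = 0.45, a_MD = 11/110 = 0.10, a_PD = 27.5/110 = 0.25
  a_DM = 31.5/90 = 0.35, a_MM = 9/90 = 0.10, a_PM = 4.5/90 = 0.05
  a_DP = 18/360 = 0.05, a_MP = 18/360 = 0.05, a_PP = 144/360 = 0.40
I − A =
  [   0.55    -0.35    -0.05]
  [  -0.10     0.90    -0.05]
  [  -0.25    -0.05     0.60]
Cofactors of I−A, C_ij = (−1)^(i+j)·(minor ij) (rows/columns in the sector order above):
  C_11 = (0.90)(0.60) − (-0.05)(-0.05) = 0.5375
  C_12 = −[(-0.10)(0.60) − (-0.05)(-0.25)] = 0.0725
  C_13 = (-0.10)(-0.05) − (0.90)(-0.25) = 0.2300
  C_21 = −[(-0.35)(0.60) − (-0.05)(-0.05)] = 0.2125
  C_22 = (0.55)(0.60) − (-0.05)(-0.25) = 0.3175
  C_23 = −[(0.55)(-0.05) − (-0.35)(-0.25)] = 0.1150
  C_31 = (-0.35)(-0.05) − (-0.05)(0.90) = 0.0625
  C_32 = −[(0.55)(-0.05) − (-0.05)(-0.10)] = 0.0325
  C_33 = (0.55)(0.90) − (-0.35)(-0.10) = 0.4600
det(I−A) = Σ_j (I−A)_1j·C_1j = (0.55)(0.5375) + (-0.35)(0.0725) + (-0.05)(0.2300) = 0.25875
adj(I−A) = Cᵀ =
  [ 0.5375   0.2125   0.0625]
  [ 0.0725   0.3175   0.0325]
  [ 0.2300   0.1150   0.4600]
(I − A)⁻¹ = adj(I−A) / det(I−A) ≈
  [   2.0773     0.8213     0.2415]
  [   0.2802     1.2271     0.1256]
  [   0.8889     0.4444     1.7778]
x = (I − A)⁻¹ d = adj(I−A)·d / det(I−A), with det(I−A) = 0.25875:
  x_D = (0.5375·290 + 0.2125·100 + 0.0625·60) / 0.25875 = 180.875 / 0.25875 ≈ 699.034
  x_M = (0.0725·290 + 0.3175·100 + 0.0325·60) / 0.25875 = 54.725 / 0.25875 ≈ 211.498
  x_P = (0.2300·290 + 0.1150·100 + 0.4600·60) / 0.25875 = 105.80 / 0.25875 ≈ 408.889

x_D = 699.034, x_M = 211.498, x_P = 408.889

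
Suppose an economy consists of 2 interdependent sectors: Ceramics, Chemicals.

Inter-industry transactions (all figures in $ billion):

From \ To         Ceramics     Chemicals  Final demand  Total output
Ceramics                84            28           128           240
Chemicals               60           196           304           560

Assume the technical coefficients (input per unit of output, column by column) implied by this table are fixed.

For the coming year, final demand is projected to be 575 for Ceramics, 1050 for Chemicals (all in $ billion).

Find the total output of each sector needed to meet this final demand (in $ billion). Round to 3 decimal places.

x_1 = 1039.634, x_2 = 2015.244

Technical coefficients a_ij = z_ij / X_j:
  a_11 = 84/240 = 0.35, a_21 = 60/240 = 0.25
  a_12 = 28/560 = 0.05, a_22 = 196/560 = 0.35
I − A =
  [   0.65    -0.05]
  [  -0.25     0.65]
det(I−A) = (0.65)(0.65) − (-0.05)(-0.25) = 0.4100
adj(I−A) = [[0.65, 0.05], [0.25, 0.65]]
(I − A)⁻¹ = adj(I−A) / det(I−A) ≈
  [   1.5854     0.1220]
  [   0.6098     1.5854]
x = (I − A)⁻¹ d = adj(I−A)·d / det(I−A), with det(I−A) = 0.4100:
  x_1 = (0.65·575 + 0.05·1050) / 0.4100 = 426.25 / 0.4100 ≈ 1039.634
  x_2 = (0.25·575 + 0.65·1050) / 0.4100 = 826.25 / 0.4100 ≈ 2015.244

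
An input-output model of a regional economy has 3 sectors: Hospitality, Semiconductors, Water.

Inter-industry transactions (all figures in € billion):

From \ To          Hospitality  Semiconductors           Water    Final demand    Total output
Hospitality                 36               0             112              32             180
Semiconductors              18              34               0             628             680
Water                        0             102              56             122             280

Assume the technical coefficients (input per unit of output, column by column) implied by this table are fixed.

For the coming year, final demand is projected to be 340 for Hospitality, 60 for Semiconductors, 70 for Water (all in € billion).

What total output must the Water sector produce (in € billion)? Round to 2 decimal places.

Technical coefficients a_ij = z_ij / X_j:
  a_11 = 36/180 = 0.20, a_21 = 18/180 = 0.10, a_31 = 0/180 = 0.00
  a_12 = 0/680 = 0.00, a_22 = 34/680 = 0.05, a_32 = 102/680 = 0.15
  a_13 = 112/280 = 0.40, a_23 = 0/280 = 0.00, a_33 = 56/280 = 0.20
I − A =
  [   0.80     0.00    -0.40]
  [  -0.10     0.95     0.00]
  [   0.00    -0.15     0.80]
Cofactors of I−A, C_ij = (−1)^(i+j)·(minor ij) (rows/columns in the sector order above):
  C_11 = (0.95)(0.80) − (0.00)(-0.15) = 0.7600
  C_12 = −[(-0.10)(0.80) − (0.00)(0.00)] = 0.0800
  C_13 = (-0.10)(-0.15) − (0.95)(0.00) = 0.0150
  C_21 = −[(0.00)(0.80) − (-0.40)(-0.15)] = 0.0600
  C_22 = (0.80)(0.80) − (-0.40)(0.00) = 0.6400
  C_23 = −[(0.80)(-0.15) − (0.00)(0.00)] = 0.1200
  C_31 = (0.00)(0.00) − (-0.40)(0.95) = 0.3800
  C_32 = −[(0.80)(0.00) − (-0.40)(-0.10)] = 0.0400
  C_33 = (0.80)(0.95) − (0.00)(-0.10) = 0.7600
det(I−A) = Σ_j (I−A)_1j·C_1j = (0.80)(0.7600) + (0.00)(0.0800) + (-0.40)(0.0150) = 0.6020
adj(I−A) = Cᵀ =
  [ 0.7600   0.0600   0.3800]
  [ 0.0800   0.6400   0.0400]
  [ 0.0150   0.1200   0.7600]
(I − A)⁻¹ = adj(I−A) / det(I−A) ≈
  [   1.2625     0.0997     0.6312]
  [   0.1329     1.0631     0.0664]
  [   0.0249     0.1993     1.2625]
x = (I − A)⁻¹ d = adj(I−A)·d / det(I−A), with det(I−A) = 0.6020:
  x_1 = (0.7600·340 + 0.0600·60 + 0.3800·70) / 0.6020 = 288.60 / 0.6020 ≈ 479.40
  x_2 = (0.0800·340 + 0.6400·60 + 0.0400·70) / 0.6020 = 68.40 / 0.6020 ≈ 113.62
  x_3 = (0.0150·340 + 0.1200·60 + 0.7600·70) / 0.6020 = 65.50 / 0.6020 ≈ 108.80

x_3 = 108.80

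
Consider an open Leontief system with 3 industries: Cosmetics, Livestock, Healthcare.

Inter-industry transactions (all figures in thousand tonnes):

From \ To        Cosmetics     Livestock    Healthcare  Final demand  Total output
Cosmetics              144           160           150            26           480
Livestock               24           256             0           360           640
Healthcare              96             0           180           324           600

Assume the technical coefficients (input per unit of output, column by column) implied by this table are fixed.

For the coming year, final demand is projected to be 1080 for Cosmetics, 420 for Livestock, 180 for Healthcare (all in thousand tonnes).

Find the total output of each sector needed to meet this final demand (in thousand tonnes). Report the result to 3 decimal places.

Technical coefficients a_ij = z_ij / X_j:
  a_11 = 144/480 = 0.30, a_21 = 24/480 = 0.05, a_31 = 96/480 = 0.20
  a_12 = 160/640 = 0.25, a_22 = 256/640 = 0.40, a_32 = 0/640 = 0.00
  a_13 = 150/600 = 0.25, a_23 = 0/600 = 0.00, a_33 = 180/600 = 0.30
I − A =
  [   0.70    -0.25    -0.25]
  [  -0.05     0.60     0.00]
  [  -0.20     0.00     0.70]
Cofactors of I−A, C_ij = (−1)^(i+j)·(minor ij) (rows/columns in the sector order above):
  C_11 = (0.60)(0.70) − (0.00)(0.00) = 0.4200
  C_12 = −[(-0.05)(0.70) − (0.00)(-0.20)] = 0.0350
  C_13 = (-0.05)(0.00) − (0.60)(-0.20) = 0.1200
  C_21 = −[(-0.25)(0.70) − (-0.25)(0.00)] = 0.1750
  C_22 = (0.70)(0.70) − (-0.25)(-0.20) = 0.4400
  C_23 = −[(0.70)(0.00) − (-0.25)(-0.20)] = 0.0500
  C_31 = (-0.25)(0.00) − (-0.25)(0.60) = 0.1500
  C_32 = −[(0.70)(0.00) − (-0.25)(-0.05)] = 0.0125
  C_33 = (0.70)(0.60) − (-0.25)(-0.05) = 0.4075
det(I−A) = Σ_j (I−A)_1j·C_1j = (0.70)(0.4200) + (-0.25)(0.0350) + (-0.25)(0.1200) = 0.25525
adj(I−A) = Cᵀ =
  [ 0.4200   0.1750   0.1500]
  [ 0.0350   0.4400   0.0125]
  [ 0.1200   0.0500   0.4075]
(I − A)⁻¹ = adj(I−A) / det(I−A) ≈
  [   1.6454     0.6856     0.5877]
  [   0.1371     1.7238     0.0490]
  [   0.4701     0.1959     1.5965]
x = (I − A)⁻¹ d = adj(I−A)·d / det(I−A), with det(I−A) = 0.25525:
  x_1 = (0.4200·1080 + 0.1750·420 + 0.1500·180) / 0.25525 = 554.10 / 0.25525 ≈ 2170.813
  x_2 = (0.0350·1080 + 0.4400·420 + 0.0125·180) / 0.25525 = 224.85 / 0.25525 ≈ 880.901
  x_3 = (0.1200·1080 + 0.0500·420 + 0.4075·180) / 0.25525 = 223.95 / 0.25525 ≈ 877.375

x_1 = 2170.813, x_2 = 880.901, x_3 = 877.375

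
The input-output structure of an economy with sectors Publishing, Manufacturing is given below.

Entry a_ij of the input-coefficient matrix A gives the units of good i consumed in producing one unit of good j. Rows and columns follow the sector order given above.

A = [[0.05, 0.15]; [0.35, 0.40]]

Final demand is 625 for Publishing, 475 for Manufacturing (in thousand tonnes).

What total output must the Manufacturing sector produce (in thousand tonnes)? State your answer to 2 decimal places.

I − A =
  [   0.95    -0.15]
  [  -0.35     0.60]
det(I−A) = (0.95)(0.60) − (-0.15)(-0.35) = 0.5175
adj(I−A) = [[0.60, 0.15], [0.35, 0.95]]
(I − A)⁻¹ = adj(I−A) / det(I−A) ≈
  [   1.1594     0.2899]
  [   0.6763     1.8357]
x = (I − A)⁻¹ d = adj(I−A)·d / det(I−A), with det(I−A) = 0.5175:
  x_1 = (0.60·625 + 0.15·475) / 0.5175 = 446.25 / 0.5175 ≈ 862.32
  x_2 = (0.35·625 + 0.95·475) / 0.5175 = 670.00 / 0.5175 ≈ 1294.69

x_2 = 1294.69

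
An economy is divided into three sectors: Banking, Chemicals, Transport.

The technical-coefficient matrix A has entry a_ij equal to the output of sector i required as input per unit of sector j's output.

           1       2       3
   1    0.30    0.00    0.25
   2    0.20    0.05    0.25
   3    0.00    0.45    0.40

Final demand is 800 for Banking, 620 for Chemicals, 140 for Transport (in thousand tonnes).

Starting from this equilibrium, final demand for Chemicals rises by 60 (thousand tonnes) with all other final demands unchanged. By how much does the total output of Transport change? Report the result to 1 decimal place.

I − A =
  [   0.70     0.00    -0.25]
  [  -0.20     0.95    -0.25]
  [   0.00    -0.45     0.60]
Cofactors of I−A, C_ij = (−1)^(i+j)·(minor ij) (rows/columns in the sector order above):
  C_11 = (0.95)(0.60) − (-0.25)(-0.45) = 0.4575
  C_12 = −[(-0.20)(0.60) − (-0.25)(0.00)] = 0.1200
  C_13 = (-0.20)(-0.45) − (0.95)(0.00) = 0.0900
  C_21 = −[(0.00)(0.60) − (-0.25)(-0.45)] = 0.1125
  C_22 = (0.70)(0.60) − (-0.25)(0.00) = 0.4200
  C_23 = −[(0.70)(-0.45) − (0.00)(0.00)] = 0.3150
  C_31 = (0.00)(-0.25) − (-0.25)(0.95) = 0.2375
  C_32 = −[(0.70)(-0.25) − (-0.25)(-0.20)] = 0.2250
  C_33 = (0.70)(0.95) − (0.00)(-0.20) = 0.6650
det(I−A) = Σ_j (I−A)_1j·C_1j = (0.70)(0.4575) + (0.00)(0.1200) + (-0.25)(0.0900) = 0.29775
adj(I−A) = Cᵀ =
  [ 0.4575   0.1125   0.2375]
  [ 0.1200   0.4200   0.2250]
  [ 0.0900   0.3150   0.6650]
(I − A)⁻¹ = adj(I−A) / det(I−A) ≈
  [   1.5365     0.3778     0.7976]
  [   0.4030     1.4106     0.7557]
  [   0.3023     1.0579     2.2334]
Δx = (I − A)⁻¹ Δd with Δd having +60 in the Chemicals component and 0 elsewhere.
So Δx_3 = L_32 · (+60), where L_32 = adj(I−A)_32 / det(I−A) = 0.3150 / 0.29775.
Δx_3 = 0.3150 × (+60) / 0.29775 = 18.90 / 0.29775 ≈ 63.5.

Δx_3 = 63.5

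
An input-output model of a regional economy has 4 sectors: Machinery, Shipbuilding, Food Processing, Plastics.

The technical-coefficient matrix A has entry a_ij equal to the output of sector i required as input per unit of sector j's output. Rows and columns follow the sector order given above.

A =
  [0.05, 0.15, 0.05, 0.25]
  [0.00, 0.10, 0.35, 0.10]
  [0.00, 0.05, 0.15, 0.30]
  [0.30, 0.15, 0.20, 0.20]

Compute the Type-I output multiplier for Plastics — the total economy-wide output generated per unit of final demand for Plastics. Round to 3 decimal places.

m_4 = 3.288

I − A =
  [   0.95    -0.15    -0.05    -0.25]
  [   0.00     0.90    -0.35    -0.10]
  [   0.00    -0.05     0.85    -0.30]
  [  -0.30    -0.15    -0.20     0.80]
Compute the cofactors C_ij = (−1)^(i+j)·(3×3 minor ij) of I−A; the adjugate is their transpose:
adj(I−A) = Cᵀ =
  [ 0.514500   0.131625   0.138375   0.229125]
  [ 0.057000   0.520750   0.260250   0.180500]
  [ 0.082500   0.090500   0.597750   0.261250]
  [ 0.224250   0.169625   0.250125   0.710125]
det(I−A) = Σ_j (I−A)_1j·C_1j = (0.95)(0.514500) + (-0.15)(0.057000) + (-0.05)(0.082500) + (-0.25)(0.224250) = 0.4200375
(I − A)⁻¹ = adj(I−A) / det(I−A) ≈
  [   1.2249     0.3134     0.3294     0.5455]
  [   0.1357     1.2398     0.6196     0.4297]
  [   0.1964     0.2155     1.4231     0.6220]
  [   0.5339     0.4038     0.5955     1.6906]
The output multiplier for sector j is the column-j sum of the Leontief inverse (I − A)⁻¹ = adj(I−A) / det(I−A).
Column 4 of adj(I−A): (0.229125, 0.180500, 0.261250, 0.710125); det(I−A) = 0.4200375.
m_4 = (0.229125 + 0.180500 + 0.261250 + 0.710125) / 0.4200375 = 1.381 / 0.4200375 ≈ 3.288.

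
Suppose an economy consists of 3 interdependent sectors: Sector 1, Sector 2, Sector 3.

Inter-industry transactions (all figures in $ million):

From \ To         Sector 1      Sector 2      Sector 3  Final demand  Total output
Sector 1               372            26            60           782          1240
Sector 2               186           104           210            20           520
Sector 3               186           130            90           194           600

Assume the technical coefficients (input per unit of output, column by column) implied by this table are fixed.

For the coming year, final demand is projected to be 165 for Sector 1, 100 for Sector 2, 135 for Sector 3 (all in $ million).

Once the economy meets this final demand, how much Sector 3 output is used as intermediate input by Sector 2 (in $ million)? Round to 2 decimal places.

Technical coefficients a_ij = z_ij / X_j:
  a_11 = 372/1240 = 0.30, a_21 = 186/1240 = 0.15, a_31 = 186/1240 = 0.15
  a_12 = 26/520 = 0.05, a_22 = 104/520 = 0.20, a_32 = 130/520 = 0.25
  a_13 = 60/600 = 0.10, a_23 = 210/600 = 0.35, a_33 = 90/600 = 0.15
I − A =
  [   0.70    -0.05    -0.10]
  [  -0.15     0.80    -0.35]
  [  -0.15    -0.25     0.85]
Cofactors of I−A, C_ij = (−1)^(i+j)·(minor ij) (rows/columns in the sector order above):
  C_11 = (0.80)(0.85) − (-0.35)(-0.25) = 0.5925
  C_12 = −[(-0.15)(0.85) − (-0.35)(-0.15)] = 0.1800
  C_13 = (-0.15)(-0.25) − (0.80)(-0.15) = 0.1575
  C_21 = −[(-0.05)(0.85) − (-0.10)(-0.25)] = 0.0675
  C_22 = (0.70)(0.85) − (-0.10)(-0.15) = 0.5800
  C_23 = −[(0.70)(-0.25) − (-0.05)(-0.15)] = 0.1825
  C_31 = (-0.05)(-0.35) − (-0.10)(0.80) = 0.0975
  C_32 = −[(0.70)(-0.35) − (-0.10)(-0.15)] = 0.2600
  C_33 = (0.70)(0.80) − (-0.05)(-0.15) = 0.5525
det(I−A) = Σ_j (I−A)_1j·C_1j = (0.70)(0.5925) + (-0.05)(0.1800) + (-0.10)(0.1575) = 0.3900
adj(I−A) = Cᵀ =
  [ 0.5925   0.0675   0.0975]
  [ 0.1800   0.5800   0.2600]
  [ 0.1575   0.1825   0.5525]
(I − A)⁻¹ = adj(I−A) / det(I−A) ≈
  [   1.5192     0.1731     0.2500]
  [   0.4615     1.4872     0.6667]
  [   0.4038     0.4679     1.4167]
First solve x = (I − A)⁻¹ d = adj(I−A)·d / det(I−A); in particular x_2 = (0.1800·165 + 0.5800·100 + 0.2600·135) / 0.3900 = 122.80 / 0.3900 ≈ 314.8718.
Intermediate flow from 3 to 2: z_32 = a_32 · x_2 = 0.25 × 122.80 / 0.3900 = 30.70 / 0.3900 ≈ 78.72.

z_32 = 78.72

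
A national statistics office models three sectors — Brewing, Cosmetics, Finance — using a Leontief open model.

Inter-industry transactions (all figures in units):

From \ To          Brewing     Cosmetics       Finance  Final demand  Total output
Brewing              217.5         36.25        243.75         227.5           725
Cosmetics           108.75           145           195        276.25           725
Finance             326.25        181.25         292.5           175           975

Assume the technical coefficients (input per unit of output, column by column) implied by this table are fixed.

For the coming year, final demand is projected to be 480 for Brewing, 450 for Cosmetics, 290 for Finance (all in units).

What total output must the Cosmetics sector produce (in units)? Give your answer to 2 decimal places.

x_C = 1270.60

Technical coefficients a_ij = z_ij / X_j:
  a_BB = 217.5/725 = 0.30, a_CB = 108.75/725 = 0.15, a_FB = 326.25/725 = 0.45
  a_BC = 36.25/725 = 0.05, a_CC = 145/725 = 0.20, a_FC = 181.25/725 = 0.25
  a_BF = 243.75/975 = 0.25, a_CF = 195/975 = 0.20, a_FF = 292.5/975 = 0.30
I − A =
  [   0.70    -0.05    -0.25]
  [  -0.15     0.80    -0.20]
  [  -0.45    -0.25     0.70]
Cofactors of I−A, C_ij = (−1)^(i+j)·(minor ij) (rows/columns in the sector order above):
  C_11 = (0.80)(0.70) − (-0.20)(-0.25) = 0.5100
  C_12 = −[(-0.15)(0.70) − (-0.20)(-0.45)] = 0.1950
  C_13 = (-0.15)(-0.25) − (0.80)(-0.45) = 0.3975
  C_21 = −[(-0.05)(0.70) − (-0.25)(-0.25)] = 0.0975
  C_22 = (0.70)(0.70) − (-0.25)(-0.45) = 0.3775
  C_23 = −[(0.70)(-0.25) − (-0.05)(-0.45)] = 0.1975
  C_31 = (-0.05)(-0.20) − (-0.25)(0.80) = 0.2100
  C_32 = −[(0.70)(-0.20) − (-0.25)(-0.15)] = 0.1775
  C_33 = (0.70)(0.80) − (-0.05)(-0.15) = 0.5525
det(I−A) = Σ_j (I−A)_1j·C_1j = (0.70)(0.5100) + (-0.05)(0.1950) + (-0.25)(0.3975) = 0.247875
adj(I−A) = Cᵀ =
  [ 0.5100   0.0975   0.2100]
  [ 0.1950   0.3775   0.1775]
  [ 0.3975   0.1975   0.5525]
(I − A)⁻¹ = adj(I−A) / det(I−A) ≈
  [   2.0575     0.3933     0.8472]
  [   0.7867     1.5229     0.7161]
  [   1.6036     0.7968     2.2289]
x = (I − A)⁻¹ d = adj(I−A)·d / det(I−A), with det(I−A) = 0.247875:
  x_B = (0.5100·480 + 0.0975·450 + 0.2100·290) / 0.247875 = 349.575 / 0.247875 ≈ 1410.29
  x_C = (0.1950·480 + 0.3775·450 + 0.1775·290) / 0.247875 = 314.95 / 0.247875 ≈ 1270.60
  x_F = (0.3975·480 + 0.1975·450 + 0.5525·290) / 0.247875 = 439.90 / 0.247875 ≈ 1774.68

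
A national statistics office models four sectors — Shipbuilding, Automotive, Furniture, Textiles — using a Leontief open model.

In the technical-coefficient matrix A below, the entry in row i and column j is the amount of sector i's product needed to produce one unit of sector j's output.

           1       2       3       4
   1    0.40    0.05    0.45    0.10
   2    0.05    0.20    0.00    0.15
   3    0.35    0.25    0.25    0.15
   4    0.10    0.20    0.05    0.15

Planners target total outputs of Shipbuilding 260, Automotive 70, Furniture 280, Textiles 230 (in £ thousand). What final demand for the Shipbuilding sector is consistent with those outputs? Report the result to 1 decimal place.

d_1 = 3.5

I − A =
  [   0.60    -0.05    -0.45    -0.10]
  [  -0.05     0.80     0.00    -0.15]
  [  -0.35    -0.25     0.75    -0.15]
  [  -0.10    -0.20    -0.05     0.85]
d = (I − A) x:
  d_1 = (+0.60)·260 + (-0.05)·70 + (-0.45)·280 + (-0.10)·230 = 3.5
  d_2 = (-0.05)·260 + (+0.80)·70 + (+0.00)·280 + (-0.15)·230 = 8.5
  d_3 = (-0.35)·260 + (-0.25)·70 + (+0.75)·280 + (-0.15)·230 = 67.0
  d_4 = (-0.10)·260 + (-0.20)·70 + (-0.05)·280 + (+0.85)·230 = 141.5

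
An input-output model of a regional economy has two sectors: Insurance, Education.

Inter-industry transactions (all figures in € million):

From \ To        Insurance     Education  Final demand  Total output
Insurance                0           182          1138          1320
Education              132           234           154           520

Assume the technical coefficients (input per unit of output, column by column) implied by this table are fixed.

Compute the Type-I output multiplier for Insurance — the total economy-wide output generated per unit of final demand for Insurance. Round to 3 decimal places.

Technical coefficients a_ij = z_ij / X_j:
  a_11 = 0/1320 = 0.00, a_21 = 132/1320 = 0.10
  a_12 = 182/520 = 0.35, a_22 = 234/520 = 0.45
I − A =
  [   1.00    -0.35]
  [  -0.10     0.55]
det(I−A) = (1.00)(0.55) − (-0.35)(-0.10) = 0.5150
adj(I−A) = [[0.55, 0.35], [0.10, 1.00]]
(I − A)⁻¹ = adj(I−A) / det(I−A) ≈
  [   1.0680     0.6796]
  [   0.1942     1.9417]
The output multiplier for sector j is the column-j sum of the Leontief inverse (I − A)⁻¹ = adj(I−A) / det(I−A).
Column 1 of adj(I−A): (0.55, 0.10); det(I−A) = 0.5150.
m_1 = (0.55 + 0.10) / 0.5150 = 0.65 / 0.5150 ≈ 1.262.

m_1 = 1.262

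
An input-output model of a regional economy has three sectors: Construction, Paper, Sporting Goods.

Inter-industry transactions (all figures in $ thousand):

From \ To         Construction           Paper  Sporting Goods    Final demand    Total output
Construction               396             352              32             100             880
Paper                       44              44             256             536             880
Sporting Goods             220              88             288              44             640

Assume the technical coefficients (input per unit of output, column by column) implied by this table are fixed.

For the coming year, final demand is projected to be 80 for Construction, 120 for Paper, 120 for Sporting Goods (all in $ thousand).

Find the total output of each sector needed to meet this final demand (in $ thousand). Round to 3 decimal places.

Technical coefficients a_ij = z_ij / X_j:
  a_CC = 396/880 = 0.45, a_PC = 44/880 = 0.05, a_SC = 220/880 = 0.25
  a_CP = 352/880 = 0.40, a_PP = 44/880 = 0.05, a_SP = 88/880 = 0.10
  a_CS = 32/640 = 0.05, a_PS = 256/640 = 0.40, a_SS = 288/640 = 0.45
I − A =
  [   0.55    -0.40    -0.05]
  [  -0.05     0.95    -0.40]
  [  -0.25    -0.10     0.55]
Cofactors of I−A, C_ij = (−1)^(i+j)·(minor ij) (rows/columns in the sector order above):
  C_11 = (0.95)(0.55) − (-0.40)(-0.10) = 0.4825
  C_12 = −[(-0.05)(0.55) − (-0.40)(-0.25)] = 0.1275
  C_13 = (-0.05)(-0.10) − (0.95)(-0.25) = 0.2425
  C_21 = −[(-0.40)(0.55) − (-0.05)(-0.10)] = 0.2250
  C_22 = (0.55)(0.55) − (-0.05)(-0.25) = 0.2900
  C_23 = −[(0.55)(-0.10) − (-0.40)(-0.25)] = 0.1550
  C_31 = (-0.40)(-0.40) − (-0.05)(0.95) = 0.2075
  C_32 = −[(0.55)(-0.40) − (-0.05)(-0.05)] = 0.2225
  C_33 = (0.55)(0.95) − (-0.40)(-0.05) = 0.5025
det(I−A) = Σ_j (I−A)_1j·C_1j = (0.55)(0.4825) + (-0.40)(0.1275) + (-0.05)(0.2425) = 0.20225
adj(I−A) = Cᵀ =
  [ 0.4825   0.2250   0.2075]
  [ 0.1275   0.2900   0.2225]
  [ 0.2425   0.1550   0.5025]
(I − A)⁻¹ = adj(I−A) / det(I−A) ≈
  [   2.3857     1.1125     1.0260]
  [   0.6304     1.4339     1.1001]
  [   1.1990     0.7664     2.4845]
x = (I − A)⁻¹ d = adj(I−A)·d / det(I−A), with det(I−A) = 0.20225:
  x_C = (0.4825·80 + 0.2250·120 + 0.2075·120) / 0.20225 = 90.50 / 0.20225 ≈ 447.466
  x_P = (0.1275·80 + 0.2900·120 + 0.2225·120) / 0.20225 = 71.70 / 0.20225 ≈ 354.512
  x_S = (0.2425·80 + 0.1550·120 + 0.5025·120) / 0.20225 = 98.30 / 0.20225 ≈ 486.032

x_C = 447.466, x_P = 354.512, x_S = 486.032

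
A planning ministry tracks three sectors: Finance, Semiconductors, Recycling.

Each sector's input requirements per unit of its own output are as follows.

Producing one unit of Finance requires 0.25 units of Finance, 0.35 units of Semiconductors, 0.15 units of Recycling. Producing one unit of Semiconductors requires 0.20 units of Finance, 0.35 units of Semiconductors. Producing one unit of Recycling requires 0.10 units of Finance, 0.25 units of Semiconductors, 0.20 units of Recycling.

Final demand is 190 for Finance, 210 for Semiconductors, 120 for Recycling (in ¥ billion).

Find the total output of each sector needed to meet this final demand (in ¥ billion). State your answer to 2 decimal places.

x_1 = 461.56, x_2 = 662.59, x_3 = 236.54

I − A =
  [   0.75    -0.20    -0.10]
  [  -0.35     0.65    -0.25]
  [  -0.15     0.00     0.80]
Cofactors of I−A, C_ij = (−1)^(i+j)·(minor ij) (rows/columns in the sector order above):
  C_11 = (0.65)(0.80) − (-0.25)(0.00) = 0.5200
  C_12 = −[(-0.35)(0.80) − (-0.25)(-0.15)] = 0.3175
  C_13 = (-0.35)(0.00) − (0.65)(-0.15) = 0.0975
  C_21 = −[(-0.20)(0.80) − (-0.10)(0.00)] = 0.1600
  C_22 = (0.75)(0.80) − (-0.10)(-0.15) = 0.5850
  C_23 = −[(0.75)(0.00) − (-0.20)(-0.15)] = 0.0300
  C_31 = (-0.20)(-0.25) − (-0.10)(0.65) = 0.1150
  C_32 = −[(0.75)(-0.25) − (-0.10)(-0.35)] = 0.2225
  C_33 = (0.75)(0.65) − (-0.20)(-0.35) = 0.4175
det(I−A) = Σ_j (I−A)_1j·C_1j = (0.75)(0.5200) + (-0.20)(0.3175) + (-0.10)(0.0975) = 0.31675
adj(I−A) = Cᵀ =
  [ 0.5200   0.1600   0.1150]
  [ 0.3175   0.5850   0.2225]
  [ 0.0975   0.0300   0.4175]
(I − A)⁻¹ = adj(I−A) / det(I−A) ≈
  [   1.6417     0.5051     0.3631]
  [   1.0024     1.8469     0.7024]
  [   0.3078     0.0947     1.3181]
x = (I − A)⁻¹ d = adj(I−A)·d / det(I−A), with det(I−A) = 0.31675:
  x_1 = (0.5200·190 + 0.1600·210 + 0.1150·120) / 0.31675 = 146.20 / 0.31675 ≈ 461.56
  x_2 = (0.3175·190 + 0.5850·210 + 0.2225·120) / 0.31675 = 209.875 / 0.31675 ≈ 662.59
  x_3 = (0.0975·190 + 0.0300·210 + 0.4175·120) / 0.31675 = 74.925 / 0.31675 ≈ 236.54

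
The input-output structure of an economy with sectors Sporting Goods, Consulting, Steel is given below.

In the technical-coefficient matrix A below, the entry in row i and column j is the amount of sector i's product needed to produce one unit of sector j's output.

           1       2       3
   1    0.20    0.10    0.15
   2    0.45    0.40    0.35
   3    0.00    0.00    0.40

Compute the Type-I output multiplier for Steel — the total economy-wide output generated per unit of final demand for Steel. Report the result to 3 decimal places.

I − A =
  [   0.80    -0.10    -0.15]
  [  -0.45     0.60    -0.35]
  [   0.00     0.00     0.60]
Cofactors of I−A, C_ij = (−1)^(i+j)·(minor ij) (rows/columns in the sector order above):
  C_11 = (0.60)(0.60) − (-0.35)(0.00) = 0.3600
  C_12 = −[(-0.45)(0.60) − (-0.35)(0.00)] = 0.2700
  C_13 = (-0.45)(0.00) − (0.60)(0.00) = 0.0000
  C_21 = −[(-0.10)(0.60) − (-0.15)(0.00)] = 0.0600
  C_22 = (0.80)(0.60) − (-0.15)(0.00) = 0.4800
  C_23 = −[(0.80)(0.00) − (-0.10)(0.00)] = 0.0000
  C_31 = (-0.10)(-0.35) − (-0.15)(0.60) = 0.1250
  C_32 = −[(0.80)(-0.35) − (-0.15)(-0.45)] = 0.3475
  C_33 = (0.80)(0.60) − (-0.10)(-0.45) = 0.4350
det(I−A) = Σ_j (I−A)_1j·C_1j = (0.80)(0.3600) + (-0.10)(0.2700) + (-0.15)(0.0000) = 0.2610
adj(I−A) = Cᵀ =
  [ 0.3600   0.0600   0.1250]
  [ 0.2700   0.4800   0.3475]
  [ 0.0000   0.0000   0.4350]
(I − A)⁻¹ = adj(I−A) / det(I−A) ≈
  [   1.3793     0.2299     0.4789]
  [   1.0345     1.8391     1.3314]
  [   0.0000     0.0000     1.6667]
The output multiplier for sector j is the column-j sum of the Leontief inverse (I − A)⁻¹ = adj(I−A) / det(I−A).
Column 3 of adj(I−A): (0.1250, 0.3475, 0.4350); det(I−A) = 0.2610.
m_3 = (0.1250 + 0.3475 + 0.4350) / 0.2610 = 0.9075 / 0.2610 ≈ 3.477.

m_3 = 3.477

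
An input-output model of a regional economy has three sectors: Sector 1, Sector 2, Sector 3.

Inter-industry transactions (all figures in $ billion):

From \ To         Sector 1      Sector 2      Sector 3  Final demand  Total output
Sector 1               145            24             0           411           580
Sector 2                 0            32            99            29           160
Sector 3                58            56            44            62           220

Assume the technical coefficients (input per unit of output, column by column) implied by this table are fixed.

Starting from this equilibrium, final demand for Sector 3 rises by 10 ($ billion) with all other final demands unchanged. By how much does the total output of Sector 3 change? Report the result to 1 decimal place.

Δx_3 = 16.9

Technical coefficients a_ij = z_ij / X_j:
  a_11 = 145/580 = 0.25, a_21 = 0/580 = 0.00, a_31 = 58/580 = 0.10
  a_12 = 24/160 = 0.15, a_22 = 32/160 = 0.20, a_32 = 56/160 = 0.35
  a_13 = 0/220 = 0.00, a_23 = 99/220 = 0.45, a_33 = 44/220 = 0.20
I − A =
  [   0.75    -0.15     0.00]
  [   0.00     0.80    -0.45]
  [  -0.10    -0.35     0.80]
Cofactors of I−A, C_ij = (−1)^(i+j)·(minor ij) (rows/columns in the sector order above):
  C_11 = (0.80)(0.80) − (-0.45)(-0.35) = 0.4825
  C_12 = −[(0.00)(0.80) − (-0.45)(-0.10)] = 0.0450
  C_13 = (0.00)(-0.35) − (0.80)(-0.10) = 0.0800
  C_21 = −[(-0.15)(0.80) − (0.00)(-0.35)] = 0.1200
  C_22 = (0.75)(0.80) − (0.00)(-0.10) = 0.6000
  C_23 = −[(0.75)(-0.35) − (-0.15)(-0.10)] = 0.2775
  C_31 = (-0.15)(-0.45) − (0.00)(0.80) = 0.0675
  C_32 = −[(0.75)(-0.45) − (0.00)(0.00)] = 0.3375
  C_33 = (0.75)(0.80) − (-0.15)(0.00) = 0.6000
det(I−A) = Σ_j (I−A)_1j·C_1j = (0.75)(0.4825) + (-0.15)(0.0450) + (0.00)(0.0800) = 0.355125
adj(I−A) = Cᵀ =
  [ 0.4825   0.1200   0.0675]
  [ 0.0450   0.6000   0.3375]
  [ 0.0800   0.2775   0.6000]
(I − A)⁻¹ = adj(I−A) / det(I−A) ≈
  [   1.3587     0.3379     0.1901]
  [   0.1267     1.6895     0.9504]
  [   0.2253     0.7814     1.6895]
Δx = (I − A)⁻¹ Δd with Δd having +10 in the Sector 3 component and 0 elsewhere.
So Δx_3 = L_33 · (+10), where L_33 = adj(I−A)_33 / det(I−A) = 0.6000 / 0.355125.
Δx_3 = 0.6000 × (+10) / 0.355125 = 6.00 / 0.355125 ≈ 16.9.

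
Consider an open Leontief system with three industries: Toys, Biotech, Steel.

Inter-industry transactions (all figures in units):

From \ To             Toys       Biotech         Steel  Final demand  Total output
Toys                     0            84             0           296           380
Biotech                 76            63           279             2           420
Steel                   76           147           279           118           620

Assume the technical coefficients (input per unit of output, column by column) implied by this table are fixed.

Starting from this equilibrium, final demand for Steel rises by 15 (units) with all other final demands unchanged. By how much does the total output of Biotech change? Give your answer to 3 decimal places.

Δx_B = 25.000

Technical coefficients a_ij = z_ij / X_j:
  a_TT = 0/380 = 0.00, a_BT = 76/380 = 0.20, a_ST = 76/380 = 0.20
  a_TB = 84/420 = 0.20, a_BB = 63/420 = 0.15, a_SB = 147/420 = 0.35
  a_TS = 0/620 = 0.00, a_BS = 279/620 = 0.45, a_SS = 279/620 = 0.45
I − A =
  [   1.00    -0.20     0.00]
  [  -0.20     0.85    -0.45]
  [  -0.20    -0.35     0.55]
Cofactors of I−A, C_ij = (−1)^(i+j)·(minor ij) (rows/columns in the sector order above):
  C_11 = (0.85)(0.55) − (-0.45)(-0.35) = 0.3100
  C_12 = −[(-0.20)(0.55) − (-0.45)(-0.20)] = 0.2000
  C_13 = (-0.20)(-0.35) − (0.85)(-0.20) = 0.2400
  C_21 = −[(-0.20)(0.55) − (0.00)(-0.35)] = 0.1100
  C_22 = (1.00)(0.55) − (0.00)(-0.20) = 0.5500
  C_23 = −[(1.00)(-0.35) − (-0.20)(-0.20)] = 0.3900
  C_31 = (-0.20)(-0.45) − (0.00)(0.85) = 0.0900
  C_32 = −[(1.00)(-0.45) − (0.00)(-0.20)] = 0.4500
  C_33 = (1.00)(0.85) − (-0.20)(-0.20) = 0.8100
det(I−A) = Σ_j (I−A)_1j·C_1j = (1.00)(0.3100) + (-0.20)(0.2000) + (0.00)(0.2400) = 0.2700
adj(I−A) = Cᵀ =
  [ 0.3100   0.1100   0.0900]
  [ 0.2000   0.5500   0.4500]
  [ 0.2400   0.3900   0.8100]
(I − A)⁻¹ = adj(I−A) / det(I−A) ≈
  [   1.1481     0.4074     0.3333]
  [   0.7407     2.0370     1.6667]
  [   0.8889     1.4444     3.0000]
Δx = (I − A)⁻¹ Δd with Δd having +15 in the Steel component and 0 elsewhere.
So Δx_B = L_BS · (+15), where L_BS = adj(I−A)_BS / det(I−A) = 0.4500 / 0.2700.
Δx_B = 0.4500 × (+15) / 0.2700 = 6.75 / 0.2700 = 25.000.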